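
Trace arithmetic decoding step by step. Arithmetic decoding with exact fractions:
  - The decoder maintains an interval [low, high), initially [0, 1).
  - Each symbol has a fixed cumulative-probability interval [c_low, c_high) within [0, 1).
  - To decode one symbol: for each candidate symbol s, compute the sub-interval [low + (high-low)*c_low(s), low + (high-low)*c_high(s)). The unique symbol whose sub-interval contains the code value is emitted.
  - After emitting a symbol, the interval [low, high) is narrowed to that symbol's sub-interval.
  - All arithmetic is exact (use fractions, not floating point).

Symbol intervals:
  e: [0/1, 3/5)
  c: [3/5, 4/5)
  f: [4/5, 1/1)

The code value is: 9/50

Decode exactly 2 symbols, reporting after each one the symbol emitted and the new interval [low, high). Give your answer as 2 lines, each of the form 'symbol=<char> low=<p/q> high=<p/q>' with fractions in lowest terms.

Answer: symbol=e low=0/1 high=3/5
symbol=e low=0/1 high=9/25

Derivation:
Step 1: interval [0/1, 1/1), width = 1/1 - 0/1 = 1/1
  'e': [0/1 + 1/1*0/1, 0/1 + 1/1*3/5) = [0/1, 3/5) <- contains code 9/50
  'c': [0/1 + 1/1*3/5, 0/1 + 1/1*4/5) = [3/5, 4/5)
  'f': [0/1 + 1/1*4/5, 0/1 + 1/1*1/1) = [4/5, 1/1)
  emit 'e', narrow to [0/1, 3/5)
Step 2: interval [0/1, 3/5), width = 3/5 - 0/1 = 3/5
  'e': [0/1 + 3/5*0/1, 0/1 + 3/5*3/5) = [0/1, 9/25) <- contains code 9/50
  'c': [0/1 + 3/5*3/5, 0/1 + 3/5*4/5) = [9/25, 12/25)
  'f': [0/1 + 3/5*4/5, 0/1 + 3/5*1/1) = [12/25, 3/5)
  emit 'e', narrow to [0/1, 9/25)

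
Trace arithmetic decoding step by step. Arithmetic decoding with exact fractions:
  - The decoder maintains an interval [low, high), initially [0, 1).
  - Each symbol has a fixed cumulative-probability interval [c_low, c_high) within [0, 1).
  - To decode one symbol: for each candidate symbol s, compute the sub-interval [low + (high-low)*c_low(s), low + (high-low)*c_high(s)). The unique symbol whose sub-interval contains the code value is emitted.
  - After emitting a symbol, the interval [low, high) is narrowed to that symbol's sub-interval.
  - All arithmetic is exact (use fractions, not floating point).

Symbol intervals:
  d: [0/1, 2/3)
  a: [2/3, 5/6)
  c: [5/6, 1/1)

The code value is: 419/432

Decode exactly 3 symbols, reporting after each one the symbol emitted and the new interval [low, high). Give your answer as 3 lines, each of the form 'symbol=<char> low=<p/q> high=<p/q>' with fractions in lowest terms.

Step 1: interval [0/1, 1/1), width = 1/1 - 0/1 = 1/1
  'd': [0/1 + 1/1*0/1, 0/1 + 1/1*2/3) = [0/1, 2/3)
  'a': [0/1 + 1/1*2/3, 0/1 + 1/1*5/6) = [2/3, 5/6)
  'c': [0/1 + 1/1*5/6, 0/1 + 1/1*1/1) = [5/6, 1/1) <- contains code 419/432
  emit 'c', narrow to [5/6, 1/1)
Step 2: interval [5/6, 1/1), width = 1/1 - 5/6 = 1/6
  'd': [5/6 + 1/6*0/1, 5/6 + 1/6*2/3) = [5/6, 17/18)
  'a': [5/6 + 1/6*2/3, 5/6 + 1/6*5/6) = [17/18, 35/36) <- contains code 419/432
  'c': [5/6 + 1/6*5/6, 5/6 + 1/6*1/1) = [35/36, 1/1)
  emit 'a', narrow to [17/18, 35/36)
Step 3: interval [17/18, 35/36), width = 35/36 - 17/18 = 1/36
  'd': [17/18 + 1/36*0/1, 17/18 + 1/36*2/3) = [17/18, 26/27)
  'a': [17/18 + 1/36*2/3, 17/18 + 1/36*5/6) = [26/27, 209/216)
  'c': [17/18 + 1/36*5/6, 17/18 + 1/36*1/1) = [209/216, 35/36) <- contains code 419/432
  emit 'c', narrow to [209/216, 35/36)

Answer: symbol=c low=5/6 high=1/1
symbol=a low=17/18 high=35/36
symbol=c low=209/216 high=35/36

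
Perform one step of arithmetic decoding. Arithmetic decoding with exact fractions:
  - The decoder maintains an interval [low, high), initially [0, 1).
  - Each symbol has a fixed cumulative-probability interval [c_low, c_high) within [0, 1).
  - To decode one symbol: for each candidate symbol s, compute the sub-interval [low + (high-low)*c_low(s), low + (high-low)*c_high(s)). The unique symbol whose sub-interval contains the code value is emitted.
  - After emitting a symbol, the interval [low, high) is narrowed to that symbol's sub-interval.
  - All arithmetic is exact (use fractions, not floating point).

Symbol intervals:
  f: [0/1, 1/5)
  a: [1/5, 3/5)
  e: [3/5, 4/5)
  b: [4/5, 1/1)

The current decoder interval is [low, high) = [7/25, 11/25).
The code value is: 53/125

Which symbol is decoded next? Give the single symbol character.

Answer: b

Derivation:
Interval width = high − low = 11/25 − 7/25 = 4/25
Scaled code = (code − low) / width = (53/125 − 7/25) / 4/25 = 9/10
  f: [0/1, 1/5) 
  a: [1/5, 3/5) 
  e: [3/5, 4/5) 
  b: [4/5, 1/1) ← scaled code falls here ✓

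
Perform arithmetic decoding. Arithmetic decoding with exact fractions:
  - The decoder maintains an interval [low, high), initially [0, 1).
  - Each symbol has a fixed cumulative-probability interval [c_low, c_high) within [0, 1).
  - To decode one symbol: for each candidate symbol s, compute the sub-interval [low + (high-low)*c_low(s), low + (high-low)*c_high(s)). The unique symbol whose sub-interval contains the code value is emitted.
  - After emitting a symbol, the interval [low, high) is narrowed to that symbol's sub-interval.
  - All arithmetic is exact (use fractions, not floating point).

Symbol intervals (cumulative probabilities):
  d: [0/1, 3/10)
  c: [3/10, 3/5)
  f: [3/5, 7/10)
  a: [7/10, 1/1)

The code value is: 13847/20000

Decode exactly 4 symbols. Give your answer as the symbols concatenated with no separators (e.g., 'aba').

Step 1: interval [0/1, 1/1), width = 1/1 - 0/1 = 1/1
  'd': [0/1 + 1/1*0/1, 0/1 + 1/1*3/10) = [0/1, 3/10)
  'c': [0/1 + 1/1*3/10, 0/1 + 1/1*3/5) = [3/10, 3/5)
  'f': [0/1 + 1/1*3/5, 0/1 + 1/1*7/10) = [3/5, 7/10) <- contains code 13847/20000
  'a': [0/1 + 1/1*7/10, 0/1 + 1/1*1/1) = [7/10, 1/1)
  emit 'f', narrow to [3/5, 7/10)
Step 2: interval [3/5, 7/10), width = 7/10 - 3/5 = 1/10
  'd': [3/5 + 1/10*0/1, 3/5 + 1/10*3/10) = [3/5, 63/100)
  'c': [3/5 + 1/10*3/10, 3/5 + 1/10*3/5) = [63/100, 33/50)
  'f': [3/5 + 1/10*3/5, 3/5 + 1/10*7/10) = [33/50, 67/100)
  'a': [3/5 + 1/10*7/10, 3/5 + 1/10*1/1) = [67/100, 7/10) <- contains code 13847/20000
  emit 'a', narrow to [67/100, 7/10)
Step 3: interval [67/100, 7/10), width = 7/10 - 67/100 = 3/100
  'd': [67/100 + 3/100*0/1, 67/100 + 3/100*3/10) = [67/100, 679/1000)
  'c': [67/100 + 3/100*3/10, 67/100 + 3/100*3/5) = [679/1000, 86/125)
  'f': [67/100 + 3/100*3/5, 67/100 + 3/100*7/10) = [86/125, 691/1000)
  'a': [67/100 + 3/100*7/10, 67/100 + 3/100*1/1) = [691/1000, 7/10) <- contains code 13847/20000
  emit 'a', narrow to [691/1000, 7/10)
Step 4: interval [691/1000, 7/10), width = 7/10 - 691/1000 = 9/1000
  'd': [691/1000 + 9/1000*0/1, 691/1000 + 9/1000*3/10) = [691/1000, 6937/10000) <- contains code 13847/20000
  'c': [691/1000 + 9/1000*3/10, 691/1000 + 9/1000*3/5) = [6937/10000, 1741/2500)
  'f': [691/1000 + 9/1000*3/5, 691/1000 + 9/1000*7/10) = [1741/2500, 6973/10000)
  'a': [691/1000 + 9/1000*7/10, 691/1000 + 9/1000*1/1) = [6973/10000, 7/10)
  emit 'd', narrow to [691/1000, 6937/10000)

Answer: faad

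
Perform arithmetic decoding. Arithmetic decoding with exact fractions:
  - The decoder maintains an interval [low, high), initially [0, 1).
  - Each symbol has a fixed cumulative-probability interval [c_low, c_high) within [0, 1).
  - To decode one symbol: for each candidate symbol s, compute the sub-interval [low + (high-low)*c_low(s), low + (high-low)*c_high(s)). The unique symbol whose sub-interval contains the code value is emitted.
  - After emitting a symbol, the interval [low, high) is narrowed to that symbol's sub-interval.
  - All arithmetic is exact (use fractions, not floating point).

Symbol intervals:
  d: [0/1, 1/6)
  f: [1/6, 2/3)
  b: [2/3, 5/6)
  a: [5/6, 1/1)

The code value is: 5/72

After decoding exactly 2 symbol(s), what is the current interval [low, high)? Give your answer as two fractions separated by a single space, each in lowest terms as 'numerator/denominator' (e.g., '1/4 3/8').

Answer: 1/36 1/9

Derivation:
Step 1: interval [0/1, 1/1), width = 1/1 - 0/1 = 1/1
  'd': [0/1 + 1/1*0/1, 0/1 + 1/1*1/6) = [0/1, 1/6) <- contains code 5/72
  'f': [0/1 + 1/1*1/6, 0/1 + 1/1*2/3) = [1/6, 2/3)
  'b': [0/1 + 1/1*2/3, 0/1 + 1/1*5/6) = [2/3, 5/6)
  'a': [0/1 + 1/1*5/6, 0/1 + 1/1*1/1) = [5/6, 1/1)
  emit 'd', narrow to [0/1, 1/6)
Step 2: interval [0/1, 1/6), width = 1/6 - 0/1 = 1/6
  'd': [0/1 + 1/6*0/1, 0/1 + 1/6*1/6) = [0/1, 1/36)
  'f': [0/1 + 1/6*1/6, 0/1 + 1/6*2/3) = [1/36, 1/9) <- contains code 5/72
  'b': [0/1 + 1/6*2/3, 0/1 + 1/6*5/6) = [1/9, 5/36)
  'a': [0/1 + 1/6*5/6, 0/1 + 1/6*1/1) = [5/36, 1/6)
  emit 'f', narrow to [1/36, 1/9)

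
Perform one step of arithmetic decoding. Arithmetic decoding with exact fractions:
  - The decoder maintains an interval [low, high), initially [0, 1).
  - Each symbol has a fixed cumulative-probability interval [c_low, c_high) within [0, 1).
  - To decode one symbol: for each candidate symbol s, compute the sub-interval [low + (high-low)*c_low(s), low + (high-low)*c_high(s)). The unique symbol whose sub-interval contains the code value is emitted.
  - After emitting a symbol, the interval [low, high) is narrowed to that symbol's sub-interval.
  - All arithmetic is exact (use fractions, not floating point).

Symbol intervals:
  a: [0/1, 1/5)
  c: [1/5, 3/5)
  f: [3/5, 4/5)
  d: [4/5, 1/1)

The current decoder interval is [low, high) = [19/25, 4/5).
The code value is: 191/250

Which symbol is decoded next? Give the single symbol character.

Answer: a

Derivation:
Interval width = high − low = 4/5 − 19/25 = 1/25
Scaled code = (code − low) / width = (191/250 − 19/25) / 1/25 = 1/10
  a: [0/1, 1/5) ← scaled code falls here ✓
  c: [1/5, 3/5) 
  f: [3/5, 4/5) 
  d: [4/5, 1/1) 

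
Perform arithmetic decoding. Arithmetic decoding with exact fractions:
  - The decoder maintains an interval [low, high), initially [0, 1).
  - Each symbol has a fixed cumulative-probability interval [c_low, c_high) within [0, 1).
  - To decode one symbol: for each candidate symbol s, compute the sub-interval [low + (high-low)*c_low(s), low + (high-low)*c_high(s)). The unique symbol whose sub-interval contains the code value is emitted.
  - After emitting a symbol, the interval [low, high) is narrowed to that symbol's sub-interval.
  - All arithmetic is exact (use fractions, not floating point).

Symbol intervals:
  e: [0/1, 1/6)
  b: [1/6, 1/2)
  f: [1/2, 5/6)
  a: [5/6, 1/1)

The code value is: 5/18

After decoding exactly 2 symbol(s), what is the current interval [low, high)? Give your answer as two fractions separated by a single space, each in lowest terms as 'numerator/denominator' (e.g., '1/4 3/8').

Answer: 2/9 1/3

Derivation:
Step 1: interval [0/1, 1/1), width = 1/1 - 0/1 = 1/1
  'e': [0/1 + 1/1*0/1, 0/1 + 1/1*1/6) = [0/1, 1/6)
  'b': [0/1 + 1/1*1/6, 0/1 + 1/1*1/2) = [1/6, 1/2) <- contains code 5/18
  'f': [0/1 + 1/1*1/2, 0/1 + 1/1*5/6) = [1/2, 5/6)
  'a': [0/1 + 1/1*5/6, 0/1 + 1/1*1/1) = [5/6, 1/1)
  emit 'b', narrow to [1/6, 1/2)
Step 2: interval [1/6, 1/2), width = 1/2 - 1/6 = 1/3
  'e': [1/6 + 1/3*0/1, 1/6 + 1/3*1/6) = [1/6, 2/9)
  'b': [1/6 + 1/3*1/6, 1/6 + 1/3*1/2) = [2/9, 1/3) <- contains code 5/18
  'f': [1/6 + 1/3*1/2, 1/6 + 1/3*5/6) = [1/3, 4/9)
  'a': [1/6 + 1/3*5/6, 1/6 + 1/3*1/1) = [4/9, 1/2)
  emit 'b', narrow to [2/9, 1/3)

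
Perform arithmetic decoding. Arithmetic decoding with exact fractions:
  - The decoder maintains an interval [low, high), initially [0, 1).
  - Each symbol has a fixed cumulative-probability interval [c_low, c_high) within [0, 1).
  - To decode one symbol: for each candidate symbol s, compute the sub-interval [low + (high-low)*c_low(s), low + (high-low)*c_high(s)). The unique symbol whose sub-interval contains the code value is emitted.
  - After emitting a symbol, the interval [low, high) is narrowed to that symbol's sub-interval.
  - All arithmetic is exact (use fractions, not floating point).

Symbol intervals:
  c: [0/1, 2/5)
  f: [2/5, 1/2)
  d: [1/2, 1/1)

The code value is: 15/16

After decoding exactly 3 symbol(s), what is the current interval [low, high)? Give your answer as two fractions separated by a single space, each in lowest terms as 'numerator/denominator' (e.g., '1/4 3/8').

Step 1: interval [0/1, 1/1), width = 1/1 - 0/1 = 1/1
  'c': [0/1 + 1/1*0/1, 0/1 + 1/1*2/5) = [0/1, 2/5)
  'f': [0/1 + 1/1*2/5, 0/1 + 1/1*1/2) = [2/5, 1/2)
  'd': [0/1 + 1/1*1/2, 0/1 + 1/1*1/1) = [1/2, 1/1) <- contains code 15/16
  emit 'd', narrow to [1/2, 1/1)
Step 2: interval [1/2, 1/1), width = 1/1 - 1/2 = 1/2
  'c': [1/2 + 1/2*0/1, 1/2 + 1/2*2/5) = [1/2, 7/10)
  'f': [1/2 + 1/2*2/5, 1/2 + 1/2*1/2) = [7/10, 3/4)
  'd': [1/2 + 1/2*1/2, 1/2 + 1/2*1/1) = [3/4, 1/1) <- contains code 15/16
  emit 'd', narrow to [3/4, 1/1)
Step 3: interval [3/4, 1/1), width = 1/1 - 3/4 = 1/4
  'c': [3/4 + 1/4*0/1, 3/4 + 1/4*2/5) = [3/4, 17/20)
  'f': [3/4 + 1/4*2/5, 3/4 + 1/4*1/2) = [17/20, 7/8)
  'd': [3/4 + 1/4*1/2, 3/4 + 1/4*1/1) = [7/8, 1/1) <- contains code 15/16
  emit 'd', narrow to [7/8, 1/1)

Answer: 7/8 1/1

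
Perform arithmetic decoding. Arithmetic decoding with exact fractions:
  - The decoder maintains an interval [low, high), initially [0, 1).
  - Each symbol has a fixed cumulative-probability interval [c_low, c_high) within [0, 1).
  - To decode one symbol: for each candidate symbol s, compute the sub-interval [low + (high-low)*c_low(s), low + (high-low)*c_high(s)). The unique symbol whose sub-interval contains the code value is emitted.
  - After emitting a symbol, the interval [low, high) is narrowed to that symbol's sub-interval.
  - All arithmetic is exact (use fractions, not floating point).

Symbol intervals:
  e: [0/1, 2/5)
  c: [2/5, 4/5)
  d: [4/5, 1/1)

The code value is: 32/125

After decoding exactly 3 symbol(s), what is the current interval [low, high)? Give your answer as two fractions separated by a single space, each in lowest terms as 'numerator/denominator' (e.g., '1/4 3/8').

Answer: 28/125 36/125

Derivation:
Step 1: interval [0/1, 1/1), width = 1/1 - 0/1 = 1/1
  'e': [0/1 + 1/1*0/1, 0/1 + 1/1*2/5) = [0/1, 2/5) <- contains code 32/125
  'c': [0/1 + 1/1*2/5, 0/1 + 1/1*4/5) = [2/5, 4/5)
  'd': [0/1 + 1/1*4/5, 0/1 + 1/1*1/1) = [4/5, 1/1)
  emit 'e', narrow to [0/1, 2/5)
Step 2: interval [0/1, 2/5), width = 2/5 - 0/1 = 2/5
  'e': [0/1 + 2/5*0/1, 0/1 + 2/5*2/5) = [0/1, 4/25)
  'c': [0/1 + 2/5*2/5, 0/1 + 2/5*4/5) = [4/25, 8/25) <- contains code 32/125
  'd': [0/1 + 2/5*4/5, 0/1 + 2/5*1/1) = [8/25, 2/5)
  emit 'c', narrow to [4/25, 8/25)
Step 3: interval [4/25, 8/25), width = 8/25 - 4/25 = 4/25
  'e': [4/25 + 4/25*0/1, 4/25 + 4/25*2/5) = [4/25, 28/125)
  'c': [4/25 + 4/25*2/5, 4/25 + 4/25*4/5) = [28/125, 36/125) <- contains code 32/125
  'd': [4/25 + 4/25*4/5, 4/25 + 4/25*1/1) = [36/125, 8/25)
  emit 'c', narrow to [28/125, 36/125)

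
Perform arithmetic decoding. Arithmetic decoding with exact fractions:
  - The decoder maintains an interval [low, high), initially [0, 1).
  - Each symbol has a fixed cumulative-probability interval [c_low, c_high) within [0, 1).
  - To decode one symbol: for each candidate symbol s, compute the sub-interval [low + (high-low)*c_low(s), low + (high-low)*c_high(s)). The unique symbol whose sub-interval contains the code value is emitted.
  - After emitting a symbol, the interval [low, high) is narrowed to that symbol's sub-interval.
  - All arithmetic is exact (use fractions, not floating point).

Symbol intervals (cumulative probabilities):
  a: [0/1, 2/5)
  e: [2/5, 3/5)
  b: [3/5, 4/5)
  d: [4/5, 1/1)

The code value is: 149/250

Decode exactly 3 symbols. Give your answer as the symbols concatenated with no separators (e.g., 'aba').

Step 1: interval [0/1, 1/1), width = 1/1 - 0/1 = 1/1
  'a': [0/1 + 1/1*0/1, 0/1 + 1/1*2/5) = [0/1, 2/5)
  'e': [0/1 + 1/1*2/5, 0/1 + 1/1*3/5) = [2/5, 3/5) <- contains code 149/250
  'b': [0/1 + 1/1*3/5, 0/1 + 1/1*4/5) = [3/5, 4/5)
  'd': [0/1 + 1/1*4/5, 0/1 + 1/1*1/1) = [4/5, 1/1)
  emit 'e', narrow to [2/5, 3/5)
Step 2: interval [2/5, 3/5), width = 3/5 - 2/5 = 1/5
  'a': [2/5 + 1/5*0/1, 2/5 + 1/5*2/5) = [2/5, 12/25)
  'e': [2/5 + 1/5*2/5, 2/5 + 1/5*3/5) = [12/25, 13/25)
  'b': [2/5 + 1/5*3/5, 2/5 + 1/5*4/5) = [13/25, 14/25)
  'd': [2/5 + 1/5*4/5, 2/5 + 1/5*1/1) = [14/25, 3/5) <- contains code 149/250
  emit 'd', narrow to [14/25, 3/5)
Step 3: interval [14/25, 3/5), width = 3/5 - 14/25 = 1/25
  'a': [14/25 + 1/25*0/1, 14/25 + 1/25*2/5) = [14/25, 72/125)
  'e': [14/25 + 1/25*2/5, 14/25 + 1/25*3/5) = [72/125, 73/125)
  'b': [14/25 + 1/25*3/5, 14/25 + 1/25*4/5) = [73/125, 74/125)
  'd': [14/25 + 1/25*4/5, 14/25 + 1/25*1/1) = [74/125, 3/5) <- contains code 149/250
  emit 'd', narrow to [74/125, 3/5)

Answer: edd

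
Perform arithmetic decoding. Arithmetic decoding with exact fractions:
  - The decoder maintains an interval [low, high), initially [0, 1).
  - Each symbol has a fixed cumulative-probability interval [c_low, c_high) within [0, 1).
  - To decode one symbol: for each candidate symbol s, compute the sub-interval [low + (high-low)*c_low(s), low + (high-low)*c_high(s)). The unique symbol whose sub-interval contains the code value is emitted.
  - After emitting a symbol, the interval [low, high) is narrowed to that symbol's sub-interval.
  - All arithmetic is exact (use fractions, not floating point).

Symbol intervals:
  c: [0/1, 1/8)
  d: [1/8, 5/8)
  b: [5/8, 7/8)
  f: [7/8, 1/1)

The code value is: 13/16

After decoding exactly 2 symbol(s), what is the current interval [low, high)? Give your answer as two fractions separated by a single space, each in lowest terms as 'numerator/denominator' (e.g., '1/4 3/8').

Step 1: interval [0/1, 1/1), width = 1/1 - 0/1 = 1/1
  'c': [0/1 + 1/1*0/1, 0/1 + 1/1*1/8) = [0/1, 1/8)
  'd': [0/1 + 1/1*1/8, 0/1 + 1/1*5/8) = [1/8, 5/8)
  'b': [0/1 + 1/1*5/8, 0/1 + 1/1*7/8) = [5/8, 7/8) <- contains code 13/16
  'f': [0/1 + 1/1*7/8, 0/1 + 1/1*1/1) = [7/8, 1/1)
  emit 'b', narrow to [5/8, 7/8)
Step 2: interval [5/8, 7/8), width = 7/8 - 5/8 = 1/4
  'c': [5/8 + 1/4*0/1, 5/8 + 1/4*1/8) = [5/8, 21/32)
  'd': [5/8 + 1/4*1/8, 5/8 + 1/4*5/8) = [21/32, 25/32)
  'b': [5/8 + 1/4*5/8, 5/8 + 1/4*7/8) = [25/32, 27/32) <- contains code 13/16
  'f': [5/8 + 1/4*7/8, 5/8 + 1/4*1/1) = [27/32, 7/8)
  emit 'b', narrow to [25/32, 27/32)

Answer: 25/32 27/32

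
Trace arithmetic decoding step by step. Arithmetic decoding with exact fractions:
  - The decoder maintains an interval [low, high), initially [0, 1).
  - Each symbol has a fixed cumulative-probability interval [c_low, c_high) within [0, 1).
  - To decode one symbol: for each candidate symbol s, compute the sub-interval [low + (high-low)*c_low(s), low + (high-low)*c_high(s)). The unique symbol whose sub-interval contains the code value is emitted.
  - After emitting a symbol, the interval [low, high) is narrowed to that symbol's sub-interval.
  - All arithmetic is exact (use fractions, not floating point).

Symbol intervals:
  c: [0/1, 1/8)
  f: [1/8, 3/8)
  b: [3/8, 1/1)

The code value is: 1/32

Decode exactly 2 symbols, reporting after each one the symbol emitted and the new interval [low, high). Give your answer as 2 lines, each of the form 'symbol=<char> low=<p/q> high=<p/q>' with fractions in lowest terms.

Answer: symbol=c low=0/1 high=1/8
symbol=f low=1/64 high=3/64

Derivation:
Step 1: interval [0/1, 1/1), width = 1/1 - 0/1 = 1/1
  'c': [0/1 + 1/1*0/1, 0/1 + 1/1*1/8) = [0/1, 1/8) <- contains code 1/32
  'f': [0/1 + 1/1*1/8, 0/1 + 1/1*3/8) = [1/8, 3/8)
  'b': [0/1 + 1/1*3/8, 0/1 + 1/1*1/1) = [3/8, 1/1)
  emit 'c', narrow to [0/1, 1/8)
Step 2: interval [0/1, 1/8), width = 1/8 - 0/1 = 1/8
  'c': [0/1 + 1/8*0/1, 0/1 + 1/8*1/8) = [0/1, 1/64)
  'f': [0/1 + 1/8*1/8, 0/1 + 1/8*3/8) = [1/64, 3/64) <- contains code 1/32
  'b': [0/1 + 1/8*3/8, 0/1 + 1/8*1/1) = [3/64, 1/8)
  emit 'f', narrow to [1/64, 3/64)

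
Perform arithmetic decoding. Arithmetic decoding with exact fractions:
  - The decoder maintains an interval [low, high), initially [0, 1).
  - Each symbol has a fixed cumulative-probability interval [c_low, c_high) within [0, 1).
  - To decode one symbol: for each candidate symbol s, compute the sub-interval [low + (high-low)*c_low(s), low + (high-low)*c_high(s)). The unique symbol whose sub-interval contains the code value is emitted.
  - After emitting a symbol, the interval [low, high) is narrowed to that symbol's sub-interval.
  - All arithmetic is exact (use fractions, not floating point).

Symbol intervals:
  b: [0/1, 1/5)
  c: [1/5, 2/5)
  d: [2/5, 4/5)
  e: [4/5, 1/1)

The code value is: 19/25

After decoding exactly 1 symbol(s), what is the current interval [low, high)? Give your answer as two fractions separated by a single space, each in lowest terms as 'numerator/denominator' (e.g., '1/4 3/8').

Step 1: interval [0/1, 1/1), width = 1/1 - 0/1 = 1/1
  'b': [0/1 + 1/1*0/1, 0/1 + 1/1*1/5) = [0/1, 1/5)
  'c': [0/1 + 1/1*1/5, 0/1 + 1/1*2/5) = [1/5, 2/5)
  'd': [0/1 + 1/1*2/5, 0/1 + 1/1*4/5) = [2/5, 4/5) <- contains code 19/25
  'e': [0/1 + 1/1*4/5, 0/1 + 1/1*1/1) = [4/5, 1/1)
  emit 'd', narrow to [2/5, 4/5)

Answer: 2/5 4/5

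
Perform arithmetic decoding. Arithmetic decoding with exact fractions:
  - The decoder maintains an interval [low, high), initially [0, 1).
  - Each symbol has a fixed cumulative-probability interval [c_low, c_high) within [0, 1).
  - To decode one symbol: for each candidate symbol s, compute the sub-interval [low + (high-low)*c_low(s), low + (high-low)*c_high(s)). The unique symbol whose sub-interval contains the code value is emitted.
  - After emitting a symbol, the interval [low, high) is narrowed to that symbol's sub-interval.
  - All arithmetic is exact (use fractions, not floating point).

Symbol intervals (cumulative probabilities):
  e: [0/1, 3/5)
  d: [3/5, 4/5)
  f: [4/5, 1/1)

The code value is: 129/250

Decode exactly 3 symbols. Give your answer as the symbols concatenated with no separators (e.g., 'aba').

Answer: efe

Derivation:
Step 1: interval [0/1, 1/1), width = 1/1 - 0/1 = 1/1
  'e': [0/1 + 1/1*0/1, 0/1 + 1/1*3/5) = [0/1, 3/5) <- contains code 129/250
  'd': [0/1 + 1/1*3/5, 0/1 + 1/1*4/5) = [3/5, 4/5)
  'f': [0/1 + 1/1*4/5, 0/1 + 1/1*1/1) = [4/5, 1/1)
  emit 'e', narrow to [0/1, 3/5)
Step 2: interval [0/1, 3/5), width = 3/5 - 0/1 = 3/5
  'e': [0/1 + 3/5*0/1, 0/1 + 3/5*3/5) = [0/1, 9/25)
  'd': [0/1 + 3/5*3/5, 0/1 + 3/5*4/5) = [9/25, 12/25)
  'f': [0/1 + 3/5*4/5, 0/1 + 3/5*1/1) = [12/25, 3/5) <- contains code 129/250
  emit 'f', narrow to [12/25, 3/5)
Step 3: interval [12/25, 3/5), width = 3/5 - 12/25 = 3/25
  'e': [12/25 + 3/25*0/1, 12/25 + 3/25*3/5) = [12/25, 69/125) <- contains code 129/250
  'd': [12/25 + 3/25*3/5, 12/25 + 3/25*4/5) = [69/125, 72/125)
  'f': [12/25 + 3/25*4/5, 12/25 + 3/25*1/1) = [72/125, 3/5)
  emit 'e', narrow to [12/25, 69/125)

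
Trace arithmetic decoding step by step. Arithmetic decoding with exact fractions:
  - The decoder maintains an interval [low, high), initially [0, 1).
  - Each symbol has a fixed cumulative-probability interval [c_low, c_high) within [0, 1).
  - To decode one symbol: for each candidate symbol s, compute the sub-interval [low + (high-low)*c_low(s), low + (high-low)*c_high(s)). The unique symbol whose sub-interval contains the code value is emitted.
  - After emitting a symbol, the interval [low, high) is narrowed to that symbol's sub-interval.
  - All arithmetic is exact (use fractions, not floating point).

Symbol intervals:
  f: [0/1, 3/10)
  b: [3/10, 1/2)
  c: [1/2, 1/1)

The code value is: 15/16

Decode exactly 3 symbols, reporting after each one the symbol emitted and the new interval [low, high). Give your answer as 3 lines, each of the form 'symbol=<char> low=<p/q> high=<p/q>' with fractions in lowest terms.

Answer: symbol=c low=1/2 high=1/1
symbol=c low=3/4 high=1/1
symbol=c low=7/8 high=1/1

Derivation:
Step 1: interval [0/1, 1/1), width = 1/1 - 0/1 = 1/1
  'f': [0/1 + 1/1*0/1, 0/1 + 1/1*3/10) = [0/1, 3/10)
  'b': [0/1 + 1/1*3/10, 0/1 + 1/1*1/2) = [3/10, 1/2)
  'c': [0/1 + 1/1*1/2, 0/1 + 1/1*1/1) = [1/2, 1/1) <- contains code 15/16
  emit 'c', narrow to [1/2, 1/1)
Step 2: interval [1/2, 1/1), width = 1/1 - 1/2 = 1/2
  'f': [1/2 + 1/2*0/1, 1/2 + 1/2*3/10) = [1/2, 13/20)
  'b': [1/2 + 1/2*3/10, 1/2 + 1/2*1/2) = [13/20, 3/4)
  'c': [1/2 + 1/2*1/2, 1/2 + 1/2*1/1) = [3/4, 1/1) <- contains code 15/16
  emit 'c', narrow to [3/4, 1/1)
Step 3: interval [3/4, 1/1), width = 1/1 - 3/4 = 1/4
  'f': [3/4 + 1/4*0/1, 3/4 + 1/4*3/10) = [3/4, 33/40)
  'b': [3/4 + 1/4*3/10, 3/4 + 1/4*1/2) = [33/40, 7/8)
  'c': [3/4 + 1/4*1/2, 3/4 + 1/4*1/1) = [7/8, 1/1) <- contains code 15/16
  emit 'c', narrow to [7/8, 1/1)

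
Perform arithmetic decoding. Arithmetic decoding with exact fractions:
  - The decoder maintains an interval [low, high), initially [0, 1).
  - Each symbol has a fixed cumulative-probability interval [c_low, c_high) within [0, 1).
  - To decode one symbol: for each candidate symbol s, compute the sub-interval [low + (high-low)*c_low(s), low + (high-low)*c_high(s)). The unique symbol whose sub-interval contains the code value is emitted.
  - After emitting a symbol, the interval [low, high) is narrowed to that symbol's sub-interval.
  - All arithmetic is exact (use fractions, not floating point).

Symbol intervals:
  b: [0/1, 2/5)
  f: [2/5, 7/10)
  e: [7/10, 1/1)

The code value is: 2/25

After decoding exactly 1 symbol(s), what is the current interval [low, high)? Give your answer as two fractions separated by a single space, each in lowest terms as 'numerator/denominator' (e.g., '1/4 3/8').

Step 1: interval [0/1, 1/1), width = 1/1 - 0/1 = 1/1
  'b': [0/1 + 1/1*0/1, 0/1 + 1/1*2/5) = [0/1, 2/5) <- contains code 2/25
  'f': [0/1 + 1/1*2/5, 0/1 + 1/1*7/10) = [2/5, 7/10)
  'e': [0/1 + 1/1*7/10, 0/1 + 1/1*1/1) = [7/10, 1/1)
  emit 'b', narrow to [0/1, 2/5)

Answer: 0/1 2/5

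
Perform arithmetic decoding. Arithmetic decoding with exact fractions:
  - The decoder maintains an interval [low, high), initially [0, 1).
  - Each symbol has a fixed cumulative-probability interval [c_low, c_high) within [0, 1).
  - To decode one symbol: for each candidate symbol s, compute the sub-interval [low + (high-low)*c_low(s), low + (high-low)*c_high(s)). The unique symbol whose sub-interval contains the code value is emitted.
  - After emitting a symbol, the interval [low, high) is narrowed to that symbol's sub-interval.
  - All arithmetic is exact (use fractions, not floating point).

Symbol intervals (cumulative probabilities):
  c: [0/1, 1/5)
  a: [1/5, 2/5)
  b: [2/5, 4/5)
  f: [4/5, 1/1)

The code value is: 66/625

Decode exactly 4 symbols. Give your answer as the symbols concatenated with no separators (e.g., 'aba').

Step 1: interval [0/1, 1/1), width = 1/1 - 0/1 = 1/1
  'c': [0/1 + 1/1*0/1, 0/1 + 1/1*1/5) = [0/1, 1/5) <- contains code 66/625
  'a': [0/1 + 1/1*1/5, 0/1 + 1/1*2/5) = [1/5, 2/5)
  'b': [0/1 + 1/1*2/5, 0/1 + 1/1*4/5) = [2/5, 4/5)
  'f': [0/1 + 1/1*4/5, 0/1 + 1/1*1/1) = [4/5, 1/1)
  emit 'c', narrow to [0/1, 1/5)
Step 2: interval [0/1, 1/5), width = 1/5 - 0/1 = 1/5
  'c': [0/1 + 1/5*0/1, 0/1 + 1/5*1/5) = [0/1, 1/25)
  'a': [0/1 + 1/5*1/5, 0/1 + 1/5*2/5) = [1/25, 2/25)
  'b': [0/1 + 1/5*2/5, 0/1 + 1/5*4/5) = [2/25, 4/25) <- contains code 66/625
  'f': [0/1 + 1/5*4/5, 0/1 + 1/5*1/1) = [4/25, 1/5)
  emit 'b', narrow to [2/25, 4/25)
Step 3: interval [2/25, 4/25), width = 4/25 - 2/25 = 2/25
  'c': [2/25 + 2/25*0/1, 2/25 + 2/25*1/5) = [2/25, 12/125)
  'a': [2/25 + 2/25*1/5, 2/25 + 2/25*2/5) = [12/125, 14/125) <- contains code 66/625
  'b': [2/25 + 2/25*2/5, 2/25 + 2/25*4/5) = [14/125, 18/125)
  'f': [2/25 + 2/25*4/5, 2/25 + 2/25*1/1) = [18/125, 4/25)
  emit 'a', narrow to [12/125, 14/125)
Step 4: interval [12/125, 14/125), width = 14/125 - 12/125 = 2/125
  'c': [12/125 + 2/125*0/1, 12/125 + 2/125*1/5) = [12/125, 62/625)
  'a': [12/125 + 2/125*1/5, 12/125 + 2/125*2/5) = [62/625, 64/625)
  'b': [12/125 + 2/125*2/5, 12/125 + 2/125*4/5) = [64/625, 68/625) <- contains code 66/625
  'f': [12/125 + 2/125*4/5, 12/125 + 2/125*1/1) = [68/625, 14/125)
  emit 'b', narrow to [64/625, 68/625)

Answer: cbab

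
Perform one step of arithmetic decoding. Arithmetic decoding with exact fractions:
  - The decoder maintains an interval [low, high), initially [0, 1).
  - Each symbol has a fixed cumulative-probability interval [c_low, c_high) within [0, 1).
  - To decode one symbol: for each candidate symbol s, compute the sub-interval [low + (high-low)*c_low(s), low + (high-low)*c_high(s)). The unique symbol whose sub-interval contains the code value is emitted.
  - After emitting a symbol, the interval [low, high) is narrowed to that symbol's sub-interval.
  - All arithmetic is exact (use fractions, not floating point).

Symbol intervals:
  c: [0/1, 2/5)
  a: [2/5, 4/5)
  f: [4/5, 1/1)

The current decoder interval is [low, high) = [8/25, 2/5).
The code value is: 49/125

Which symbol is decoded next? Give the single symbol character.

Answer: f

Derivation:
Interval width = high − low = 2/5 − 8/25 = 2/25
Scaled code = (code − low) / width = (49/125 − 8/25) / 2/25 = 9/10
  c: [0/1, 2/5) 
  a: [2/5, 4/5) 
  f: [4/5, 1/1) ← scaled code falls here ✓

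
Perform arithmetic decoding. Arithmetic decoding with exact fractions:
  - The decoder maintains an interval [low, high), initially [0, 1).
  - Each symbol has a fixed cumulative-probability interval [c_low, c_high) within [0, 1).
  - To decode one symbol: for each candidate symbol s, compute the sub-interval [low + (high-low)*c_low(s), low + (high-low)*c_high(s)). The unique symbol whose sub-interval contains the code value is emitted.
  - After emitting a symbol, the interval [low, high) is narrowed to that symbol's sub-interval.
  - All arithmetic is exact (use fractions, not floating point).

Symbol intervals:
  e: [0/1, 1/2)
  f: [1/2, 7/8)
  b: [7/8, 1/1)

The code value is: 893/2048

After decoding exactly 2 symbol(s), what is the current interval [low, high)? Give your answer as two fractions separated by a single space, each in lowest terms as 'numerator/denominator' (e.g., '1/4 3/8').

Step 1: interval [0/1, 1/1), width = 1/1 - 0/1 = 1/1
  'e': [0/1 + 1/1*0/1, 0/1 + 1/1*1/2) = [0/1, 1/2) <- contains code 893/2048
  'f': [0/1 + 1/1*1/2, 0/1 + 1/1*7/8) = [1/2, 7/8)
  'b': [0/1 + 1/1*7/8, 0/1 + 1/1*1/1) = [7/8, 1/1)
  emit 'e', narrow to [0/1, 1/2)
Step 2: interval [0/1, 1/2), width = 1/2 - 0/1 = 1/2
  'e': [0/1 + 1/2*0/1, 0/1 + 1/2*1/2) = [0/1, 1/4)
  'f': [0/1 + 1/2*1/2, 0/1 + 1/2*7/8) = [1/4, 7/16) <- contains code 893/2048
  'b': [0/1 + 1/2*7/8, 0/1 + 1/2*1/1) = [7/16, 1/2)
  emit 'f', narrow to [1/4, 7/16)

Answer: 1/4 7/16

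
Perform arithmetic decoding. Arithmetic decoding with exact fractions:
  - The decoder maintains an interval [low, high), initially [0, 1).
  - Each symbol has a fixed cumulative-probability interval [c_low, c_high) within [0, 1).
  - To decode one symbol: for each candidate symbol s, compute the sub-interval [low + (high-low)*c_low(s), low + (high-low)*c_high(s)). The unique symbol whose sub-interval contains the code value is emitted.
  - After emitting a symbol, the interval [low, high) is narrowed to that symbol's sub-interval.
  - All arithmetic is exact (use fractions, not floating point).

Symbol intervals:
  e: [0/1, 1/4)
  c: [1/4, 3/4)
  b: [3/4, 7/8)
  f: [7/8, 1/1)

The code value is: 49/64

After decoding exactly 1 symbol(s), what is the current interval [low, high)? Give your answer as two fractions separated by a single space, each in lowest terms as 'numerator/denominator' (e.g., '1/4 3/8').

Step 1: interval [0/1, 1/1), width = 1/1 - 0/1 = 1/1
  'e': [0/1 + 1/1*0/1, 0/1 + 1/1*1/4) = [0/1, 1/4)
  'c': [0/1 + 1/1*1/4, 0/1 + 1/1*3/4) = [1/4, 3/4)
  'b': [0/1 + 1/1*3/4, 0/1 + 1/1*7/8) = [3/4, 7/8) <- contains code 49/64
  'f': [0/1 + 1/1*7/8, 0/1 + 1/1*1/1) = [7/8, 1/1)
  emit 'b', narrow to [3/4, 7/8)

Answer: 3/4 7/8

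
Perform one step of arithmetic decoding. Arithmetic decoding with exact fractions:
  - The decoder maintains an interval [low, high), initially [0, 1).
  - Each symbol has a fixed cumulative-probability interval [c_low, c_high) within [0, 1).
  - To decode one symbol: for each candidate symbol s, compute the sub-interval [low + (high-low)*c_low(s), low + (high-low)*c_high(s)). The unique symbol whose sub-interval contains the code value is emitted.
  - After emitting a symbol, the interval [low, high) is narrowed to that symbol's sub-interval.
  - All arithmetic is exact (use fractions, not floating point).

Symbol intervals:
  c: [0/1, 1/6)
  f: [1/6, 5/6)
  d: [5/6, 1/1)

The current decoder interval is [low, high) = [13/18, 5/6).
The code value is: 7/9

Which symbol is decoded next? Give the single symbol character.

Answer: f

Derivation:
Interval width = high − low = 5/6 − 13/18 = 1/9
Scaled code = (code − low) / width = (7/9 − 13/18) / 1/9 = 1/2
  c: [0/1, 1/6) 
  f: [1/6, 5/6) ← scaled code falls here ✓
  d: [5/6, 1/1) 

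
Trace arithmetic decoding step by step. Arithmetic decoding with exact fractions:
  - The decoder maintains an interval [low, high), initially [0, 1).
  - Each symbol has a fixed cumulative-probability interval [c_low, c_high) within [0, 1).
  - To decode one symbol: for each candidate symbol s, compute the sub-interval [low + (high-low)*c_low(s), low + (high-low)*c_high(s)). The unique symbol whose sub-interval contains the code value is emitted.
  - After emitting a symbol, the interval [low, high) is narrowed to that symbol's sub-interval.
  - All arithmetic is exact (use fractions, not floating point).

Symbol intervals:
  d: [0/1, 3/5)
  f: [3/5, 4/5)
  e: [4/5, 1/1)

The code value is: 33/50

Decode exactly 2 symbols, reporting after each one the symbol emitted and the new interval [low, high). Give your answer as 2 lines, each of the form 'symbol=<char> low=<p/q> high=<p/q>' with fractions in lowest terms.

Answer: symbol=f low=3/5 high=4/5
symbol=d low=3/5 high=18/25

Derivation:
Step 1: interval [0/1, 1/1), width = 1/1 - 0/1 = 1/1
  'd': [0/1 + 1/1*0/1, 0/1 + 1/1*3/5) = [0/1, 3/5)
  'f': [0/1 + 1/1*3/5, 0/1 + 1/1*4/5) = [3/5, 4/5) <- contains code 33/50
  'e': [0/1 + 1/1*4/5, 0/1 + 1/1*1/1) = [4/5, 1/1)
  emit 'f', narrow to [3/5, 4/5)
Step 2: interval [3/5, 4/5), width = 4/5 - 3/5 = 1/5
  'd': [3/5 + 1/5*0/1, 3/5 + 1/5*3/5) = [3/5, 18/25) <- contains code 33/50
  'f': [3/5 + 1/5*3/5, 3/5 + 1/5*4/5) = [18/25, 19/25)
  'e': [3/5 + 1/5*4/5, 3/5 + 1/5*1/1) = [19/25, 4/5)
  emit 'd', narrow to [3/5, 18/25)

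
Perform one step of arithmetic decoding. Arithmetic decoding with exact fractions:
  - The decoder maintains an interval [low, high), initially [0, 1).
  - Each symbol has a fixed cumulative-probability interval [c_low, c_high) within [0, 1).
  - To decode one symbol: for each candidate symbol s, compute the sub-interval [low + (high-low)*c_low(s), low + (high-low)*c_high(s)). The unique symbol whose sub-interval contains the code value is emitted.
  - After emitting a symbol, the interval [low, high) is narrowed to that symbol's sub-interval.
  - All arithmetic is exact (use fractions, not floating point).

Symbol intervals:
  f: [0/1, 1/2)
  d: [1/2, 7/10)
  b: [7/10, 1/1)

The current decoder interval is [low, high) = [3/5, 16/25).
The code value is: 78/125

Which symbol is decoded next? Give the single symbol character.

Interval width = high − low = 16/25 − 3/5 = 1/25
Scaled code = (code − low) / width = (78/125 − 3/5) / 1/25 = 3/5
  f: [0/1, 1/2) 
  d: [1/2, 7/10) ← scaled code falls here ✓
  b: [7/10, 1/1) 

Answer: d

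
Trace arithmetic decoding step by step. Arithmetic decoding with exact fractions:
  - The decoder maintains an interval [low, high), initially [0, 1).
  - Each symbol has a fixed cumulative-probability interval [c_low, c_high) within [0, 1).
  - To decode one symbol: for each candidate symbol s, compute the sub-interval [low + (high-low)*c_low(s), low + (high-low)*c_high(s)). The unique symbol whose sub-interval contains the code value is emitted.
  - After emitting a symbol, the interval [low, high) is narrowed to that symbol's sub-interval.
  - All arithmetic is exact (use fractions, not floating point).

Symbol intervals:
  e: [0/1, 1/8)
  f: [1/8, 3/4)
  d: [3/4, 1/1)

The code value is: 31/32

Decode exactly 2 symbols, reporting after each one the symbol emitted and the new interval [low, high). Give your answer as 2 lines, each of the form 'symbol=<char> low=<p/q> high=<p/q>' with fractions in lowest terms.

Answer: symbol=d low=3/4 high=1/1
symbol=d low=15/16 high=1/1

Derivation:
Step 1: interval [0/1, 1/1), width = 1/1 - 0/1 = 1/1
  'e': [0/1 + 1/1*0/1, 0/1 + 1/1*1/8) = [0/1, 1/8)
  'f': [0/1 + 1/1*1/8, 0/1 + 1/1*3/4) = [1/8, 3/4)
  'd': [0/1 + 1/1*3/4, 0/1 + 1/1*1/1) = [3/4, 1/1) <- contains code 31/32
  emit 'd', narrow to [3/4, 1/1)
Step 2: interval [3/4, 1/1), width = 1/1 - 3/4 = 1/4
  'e': [3/4 + 1/4*0/1, 3/4 + 1/4*1/8) = [3/4, 25/32)
  'f': [3/4 + 1/4*1/8, 3/4 + 1/4*3/4) = [25/32, 15/16)
  'd': [3/4 + 1/4*3/4, 3/4 + 1/4*1/1) = [15/16, 1/1) <- contains code 31/32
  emit 'd', narrow to [15/16, 1/1)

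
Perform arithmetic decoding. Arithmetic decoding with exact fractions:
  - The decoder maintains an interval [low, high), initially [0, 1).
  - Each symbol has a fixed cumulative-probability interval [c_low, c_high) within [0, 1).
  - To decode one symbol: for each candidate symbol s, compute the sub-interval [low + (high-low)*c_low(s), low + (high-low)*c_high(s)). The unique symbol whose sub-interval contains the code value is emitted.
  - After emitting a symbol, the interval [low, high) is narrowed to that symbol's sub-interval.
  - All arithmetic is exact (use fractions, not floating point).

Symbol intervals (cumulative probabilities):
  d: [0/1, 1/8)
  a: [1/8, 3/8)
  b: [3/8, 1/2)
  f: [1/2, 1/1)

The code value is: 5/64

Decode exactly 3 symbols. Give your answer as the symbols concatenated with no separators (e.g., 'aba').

Answer: dfa

Derivation:
Step 1: interval [0/1, 1/1), width = 1/1 - 0/1 = 1/1
  'd': [0/1 + 1/1*0/1, 0/1 + 1/1*1/8) = [0/1, 1/8) <- contains code 5/64
  'a': [0/1 + 1/1*1/8, 0/1 + 1/1*3/8) = [1/8, 3/8)
  'b': [0/1 + 1/1*3/8, 0/1 + 1/1*1/2) = [3/8, 1/2)
  'f': [0/1 + 1/1*1/2, 0/1 + 1/1*1/1) = [1/2, 1/1)
  emit 'd', narrow to [0/1, 1/8)
Step 2: interval [0/1, 1/8), width = 1/8 - 0/1 = 1/8
  'd': [0/1 + 1/8*0/1, 0/1 + 1/8*1/8) = [0/1, 1/64)
  'a': [0/1 + 1/8*1/8, 0/1 + 1/8*3/8) = [1/64, 3/64)
  'b': [0/1 + 1/8*3/8, 0/1 + 1/8*1/2) = [3/64, 1/16)
  'f': [0/1 + 1/8*1/2, 0/1 + 1/8*1/1) = [1/16, 1/8) <- contains code 5/64
  emit 'f', narrow to [1/16, 1/8)
Step 3: interval [1/16, 1/8), width = 1/8 - 1/16 = 1/16
  'd': [1/16 + 1/16*0/1, 1/16 + 1/16*1/8) = [1/16, 9/128)
  'a': [1/16 + 1/16*1/8, 1/16 + 1/16*3/8) = [9/128, 11/128) <- contains code 5/64
  'b': [1/16 + 1/16*3/8, 1/16 + 1/16*1/2) = [11/128, 3/32)
  'f': [1/16 + 1/16*1/2, 1/16 + 1/16*1/1) = [3/32, 1/8)
  emit 'a', narrow to [9/128, 11/128)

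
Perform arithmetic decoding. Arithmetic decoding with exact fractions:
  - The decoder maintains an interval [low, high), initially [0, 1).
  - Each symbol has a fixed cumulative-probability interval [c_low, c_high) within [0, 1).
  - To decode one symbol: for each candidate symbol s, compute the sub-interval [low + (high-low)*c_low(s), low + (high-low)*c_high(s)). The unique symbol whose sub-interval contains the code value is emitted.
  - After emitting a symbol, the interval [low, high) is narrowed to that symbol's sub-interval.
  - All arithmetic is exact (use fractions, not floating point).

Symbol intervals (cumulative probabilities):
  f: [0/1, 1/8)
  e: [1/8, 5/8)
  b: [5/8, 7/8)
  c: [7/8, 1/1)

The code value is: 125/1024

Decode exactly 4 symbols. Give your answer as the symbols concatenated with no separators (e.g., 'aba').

Step 1: interval [0/1, 1/1), width = 1/1 - 0/1 = 1/1
  'f': [0/1 + 1/1*0/1, 0/1 + 1/1*1/8) = [0/1, 1/8) <- contains code 125/1024
  'e': [0/1 + 1/1*1/8, 0/1 + 1/1*5/8) = [1/8, 5/8)
  'b': [0/1 + 1/1*5/8, 0/1 + 1/1*7/8) = [5/8, 7/8)
  'c': [0/1 + 1/1*7/8, 0/1 + 1/1*1/1) = [7/8, 1/1)
  emit 'f', narrow to [0/1, 1/8)
Step 2: interval [0/1, 1/8), width = 1/8 - 0/1 = 1/8
  'f': [0/1 + 1/8*0/1, 0/1 + 1/8*1/8) = [0/1, 1/64)
  'e': [0/1 + 1/8*1/8, 0/1 + 1/8*5/8) = [1/64, 5/64)
  'b': [0/1 + 1/8*5/8, 0/1 + 1/8*7/8) = [5/64, 7/64)
  'c': [0/1 + 1/8*7/8, 0/1 + 1/8*1/1) = [7/64, 1/8) <- contains code 125/1024
  emit 'c', narrow to [7/64, 1/8)
Step 3: interval [7/64, 1/8), width = 1/8 - 7/64 = 1/64
  'f': [7/64 + 1/64*0/1, 7/64 + 1/64*1/8) = [7/64, 57/512)
  'e': [7/64 + 1/64*1/8, 7/64 + 1/64*5/8) = [57/512, 61/512)
  'b': [7/64 + 1/64*5/8, 7/64 + 1/64*7/8) = [61/512, 63/512) <- contains code 125/1024
  'c': [7/64 + 1/64*7/8, 7/64 + 1/64*1/1) = [63/512, 1/8)
  emit 'b', narrow to [61/512, 63/512)
Step 4: interval [61/512, 63/512), width = 63/512 - 61/512 = 1/256
  'f': [61/512 + 1/256*0/1, 61/512 + 1/256*1/8) = [61/512, 245/2048)
  'e': [61/512 + 1/256*1/8, 61/512 + 1/256*5/8) = [245/2048, 249/2048)
  'b': [61/512 + 1/256*5/8, 61/512 + 1/256*7/8) = [249/2048, 251/2048) <- contains code 125/1024
  'c': [61/512 + 1/256*7/8, 61/512 + 1/256*1/1) = [251/2048, 63/512)
  emit 'b', narrow to [249/2048, 251/2048)

Answer: fcbb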